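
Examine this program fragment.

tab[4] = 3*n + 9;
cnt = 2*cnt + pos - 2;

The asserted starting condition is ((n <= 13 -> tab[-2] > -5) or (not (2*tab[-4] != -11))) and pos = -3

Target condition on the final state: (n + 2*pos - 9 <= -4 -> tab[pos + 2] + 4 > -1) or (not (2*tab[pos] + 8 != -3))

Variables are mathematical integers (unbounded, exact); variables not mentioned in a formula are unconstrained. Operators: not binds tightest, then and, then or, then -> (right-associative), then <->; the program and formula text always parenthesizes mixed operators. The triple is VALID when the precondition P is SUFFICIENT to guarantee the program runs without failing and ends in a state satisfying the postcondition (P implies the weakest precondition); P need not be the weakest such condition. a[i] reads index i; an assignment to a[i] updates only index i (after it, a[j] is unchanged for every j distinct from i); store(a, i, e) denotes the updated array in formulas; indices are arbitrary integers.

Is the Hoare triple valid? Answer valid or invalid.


Working backward. After the program, the postcondition (n + 2*pos - 9 <= -4 -> tab[pos + 2] + 4 > -1) or (not (2*tab[pos] + 8 != -3)) must hold; in canonical form it is (n + 2*pos <= 5 -> tab[pos + 2] > -5) or (not (2*tab[pos] != -11)).
Before cnt := 2*cnt + pos - 2: (n + 2*pos <= 5 -> tab[pos + 2] > -5) or (not (2*tab[pos] != -11))
Before tab[4] := 3*n + 9: (n + 2*pos <= 5 -> store(tab, 4, 3*n + 9)[pos + 2] > -5) or (not (2*store(tab, 4, 3*n + 9)[pos] != -11))
The weakest precondition is (n + 2*pos <= 5 -> store(tab, 4, 3*n + 9)[pos + 2] > -5) or (not (2*store(tab, 4, 3*n + 9)[pos] != -11)).
Check whether ((n <= 13 -> tab[-2] > -5) or (not (2*tab[-4] != -11))) and pos = -3 implies it.
Countermodel: at the initial state n = 0, pos = -3, tab = {[-4] = -5, [-3] = -5, [-2] = 0, [-1] = -5, [4] = -5, elsewhere -5}, the precondition holds but the weakest precondition fails.
Answer: invalid


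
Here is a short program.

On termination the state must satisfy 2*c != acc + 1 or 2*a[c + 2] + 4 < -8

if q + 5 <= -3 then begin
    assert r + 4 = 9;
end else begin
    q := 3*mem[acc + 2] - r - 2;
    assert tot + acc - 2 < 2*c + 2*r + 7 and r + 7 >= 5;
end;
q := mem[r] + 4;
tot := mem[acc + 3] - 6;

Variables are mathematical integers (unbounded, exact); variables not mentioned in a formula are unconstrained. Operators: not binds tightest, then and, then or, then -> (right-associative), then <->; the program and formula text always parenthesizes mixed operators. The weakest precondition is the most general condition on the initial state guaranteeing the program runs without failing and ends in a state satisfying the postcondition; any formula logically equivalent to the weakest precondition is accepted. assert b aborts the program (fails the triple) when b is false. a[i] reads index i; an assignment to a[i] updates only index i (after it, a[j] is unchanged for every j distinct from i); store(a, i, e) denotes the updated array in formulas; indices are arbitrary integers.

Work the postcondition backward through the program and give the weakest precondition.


Working backward. After the program, the postcondition 2*c != acc + 1 or 2*a[c + 2] + 4 < -8 must hold; in canonical form it is 2*c != acc + 1 or 2*a[c + 2] < -12.
Before tot := mem[acc + 3] - 6: 2*c != acc + 1 or 2*a[c + 2] < -12
Before q := mem[r] + 4: 2*c != acc + 1 or 2*a[c + 2] < -12
Then branch requires r = 5 and (2*c != acc + 1 or 2*a[c + 2] < -12); else branch requires acc + tot < 2*c + 2*r + 9 and r >= -2 and (2*c != acc + 1 or 2*a[c + 2] < -12).
Before the if: (q <= -8 -> (r = 5 and (2*c != acc + 1 or 2*a[c + 2] < -12))) and ((not (q <= -8)) -> (acc + tot < 2*c + 2*r + 9 and r >= -2 and (2*c != acc + 1 or 2*a[c + 2] < -12)))
Answer: WP = (q <= -8 -> (r = 5 and (2*c != acc + 1 or 2*a[c + 2] < -12))) and ((not (q <= -8)) -> (acc + tot < 2*c + 2*r + 9 and r >= -2 and (2*c != acc + 1 or 2*a[c + 2] < -12)))


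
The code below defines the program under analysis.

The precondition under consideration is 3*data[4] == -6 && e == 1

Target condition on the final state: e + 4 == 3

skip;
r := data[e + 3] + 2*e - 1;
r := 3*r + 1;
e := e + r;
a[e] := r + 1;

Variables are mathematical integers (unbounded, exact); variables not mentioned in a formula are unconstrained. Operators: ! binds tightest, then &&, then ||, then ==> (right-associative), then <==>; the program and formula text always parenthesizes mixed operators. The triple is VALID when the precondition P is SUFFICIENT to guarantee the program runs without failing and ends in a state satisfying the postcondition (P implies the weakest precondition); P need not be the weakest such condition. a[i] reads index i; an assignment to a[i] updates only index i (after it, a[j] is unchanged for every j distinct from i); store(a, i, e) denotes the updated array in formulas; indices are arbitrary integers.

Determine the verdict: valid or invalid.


Working backward. After the program, the postcondition e + 4 == 3 must hold; in canonical form it is e == -1.
Before a[e] := r + 1: e == -1
Before e := e + r: e + r == -1
Before r := 3*r + 1: e + 3*r == -2
Before r := data[e + 3] + 2*e - 1: 3*data[e + 3] + 7*e == 1
Before skip: 3*data[e + 3] + 7*e == 1
The weakest precondition is 3*data[e + 3] + 7*e == 1.
Check whether 3*data[4] == -6 && e == 1 implies it.
Every state satisfying the precondition satisfies the weakest precondition: the implication holds.
Answer: valid


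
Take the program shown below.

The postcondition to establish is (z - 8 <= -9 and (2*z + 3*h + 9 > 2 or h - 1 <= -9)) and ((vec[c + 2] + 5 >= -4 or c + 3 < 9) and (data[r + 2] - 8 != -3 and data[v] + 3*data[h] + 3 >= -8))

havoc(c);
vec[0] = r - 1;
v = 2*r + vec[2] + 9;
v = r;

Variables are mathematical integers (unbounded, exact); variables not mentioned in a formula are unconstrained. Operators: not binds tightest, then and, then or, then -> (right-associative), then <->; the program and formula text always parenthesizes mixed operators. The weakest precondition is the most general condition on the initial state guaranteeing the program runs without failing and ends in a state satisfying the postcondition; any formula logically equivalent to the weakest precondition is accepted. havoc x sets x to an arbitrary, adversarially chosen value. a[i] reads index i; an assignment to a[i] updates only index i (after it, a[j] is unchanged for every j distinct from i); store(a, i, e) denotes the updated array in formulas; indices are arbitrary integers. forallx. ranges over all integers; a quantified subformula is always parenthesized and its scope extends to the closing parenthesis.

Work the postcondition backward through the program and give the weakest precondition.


Working backward. After the program, the postcondition (z - 8 <= -9 and (2*z + 3*h + 9 > 2 or h - 1 <= -9)) and ((vec[c + 2] + 5 >= -4 or c + 3 < 9) and (data[r + 2] - 8 != -3 and data[v] + 3*data[h] + 3 >= -8)) must hold; in canonical form it is z <= -1 and (3*h + 2*z > -7 or h <= -8) and (vec[c + 2] >= -9 or c < 6) and data[r + 2] != 5 and 3*data[h] + data[v] >= -11.
Before v := r: z <= -1 and (3*h + 2*z > -7 or h <= -8) and (vec[c + 2] >= -9 or c < 6) and data[r + 2] != 5 and 3*data[h] + data[r] >= -11
Before v := 2*r + vec[2] + 9: z <= -1 and (3*h + 2*z > -7 or h <= -8) and (vec[c + 2] >= -9 or c < 6) and data[r + 2] != 5 and 3*data[h] + data[r] >= -11
Before vec[0] := r - 1: z <= -1 and (3*h + 2*z > -7 or h <= -8) and (store(vec, 0, r - 1)[c + 2] >= -9 or c < 6) and data[r + 2] != 5 and 3*data[h] + data[r] >= -11
Before havoc c: forall c_1. (z <= -1 and (3*h + 2*z > -7 or h <= -8) and (store(vec, 0, r - 1)[c_1 + 2] >= -9 or c_1 < 6) and data[r + 2] != 5 and 3*data[h] + data[r] >= -11)
Answer: WP = forall c_1. (z <= -1 and (3*h + 2*z > -7 or h <= -8) and (store(vec, 0, r - 1)[c_1 + 2] >= -9 or c_1 < 6) and data[r + 2] != 5 and 3*data[h] + data[r] >= -11)


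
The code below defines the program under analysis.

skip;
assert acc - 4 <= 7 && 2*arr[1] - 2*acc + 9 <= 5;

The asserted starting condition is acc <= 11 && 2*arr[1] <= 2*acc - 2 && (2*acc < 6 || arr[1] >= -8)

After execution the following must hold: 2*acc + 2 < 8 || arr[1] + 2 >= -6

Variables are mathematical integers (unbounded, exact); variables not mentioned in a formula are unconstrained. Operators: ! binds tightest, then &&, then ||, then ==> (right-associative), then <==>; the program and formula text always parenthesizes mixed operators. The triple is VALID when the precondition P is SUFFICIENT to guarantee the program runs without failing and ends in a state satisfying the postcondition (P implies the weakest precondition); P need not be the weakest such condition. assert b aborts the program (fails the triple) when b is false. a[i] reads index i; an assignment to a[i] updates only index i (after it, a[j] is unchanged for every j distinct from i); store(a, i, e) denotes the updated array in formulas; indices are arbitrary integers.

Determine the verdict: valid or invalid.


Working backward. After the program, the postcondition 2*acc + 2 < 8 || arr[1] + 2 >= -6 must hold; in canonical form it is 2*acc < 6 || arr[1] >= -8.
Before assert acc - 4 <= 7 && 2*arr[1] - 2*acc + 9 <= 5: acc <= 11 && 2*arr[1] <= 2*acc - 4 && (2*acc < 6 || arr[1] >= -8)
Before skip: acc <= 11 && 2*arr[1] <= 2*acc - 4 && (2*acc < 6 || arr[1] >= -8)
The weakest precondition is acc <= 11 && 2*arr[1] <= 2*acc - 4 && (2*acc < 6 || arr[1] >= -8).
Check whether acc <= 11 && 2*arr[1] <= 2*acc - 2 && (2*acc < 6 || arr[1] >= -8) implies it.
Countermodel: at the initial state acc = -8, arr = {[1] = -9, elsewhere -9}, the precondition holds but the weakest precondition fails.
Answer: invalid


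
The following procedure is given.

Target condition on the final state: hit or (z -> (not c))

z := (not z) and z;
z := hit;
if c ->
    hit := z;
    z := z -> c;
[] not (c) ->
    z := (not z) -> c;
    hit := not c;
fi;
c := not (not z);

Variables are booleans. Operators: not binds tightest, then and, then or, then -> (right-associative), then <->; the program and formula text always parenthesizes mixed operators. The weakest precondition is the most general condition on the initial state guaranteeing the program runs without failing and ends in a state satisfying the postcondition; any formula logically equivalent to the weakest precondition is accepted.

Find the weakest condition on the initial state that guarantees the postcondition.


Working backward. After the program, hit or (z -> (not c)) must hold.
Before c := not (not z): hit or (z -> (not z))
Then branch requires z or ((z -> c) -> (not (z -> c))); else branch requires (not c) or (((not z) -> c) -> (not ((not z) -> c))).
Before the if: (c -> (z or ((z -> c) -> (not (z -> c))))) and ((not c) -> ((not c) or (((not z) -> c) -> (not ((not z) -> c)))))
Before z := hit: (c -> (hit or ((hit -> c) -> (not (hit -> c))))) and ((not c) -> ((not c) or (((not hit) -> c) -> (not ((not hit) -> c)))))
Before z := (not z) and z: (c -> (hit or ((hit -> c) -> (not (hit -> c))))) and ((not c) -> ((not c) or (((not hit) -> c) -> (not ((not hit) -> c)))))
Answer: WP = (c -> (hit or ((hit -> c) -> (not (hit -> c))))) and ((not c) -> ((not c) or (((not hit) -> c) -> (not ((not hit) -> c)))))


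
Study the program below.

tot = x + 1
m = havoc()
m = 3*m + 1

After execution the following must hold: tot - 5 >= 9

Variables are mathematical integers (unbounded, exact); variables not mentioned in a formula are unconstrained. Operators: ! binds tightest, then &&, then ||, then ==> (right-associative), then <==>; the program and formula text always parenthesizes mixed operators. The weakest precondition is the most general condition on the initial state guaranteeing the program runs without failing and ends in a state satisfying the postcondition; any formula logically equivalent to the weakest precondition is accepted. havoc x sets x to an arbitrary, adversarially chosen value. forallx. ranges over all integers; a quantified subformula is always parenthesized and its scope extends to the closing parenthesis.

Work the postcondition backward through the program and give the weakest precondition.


Working backward. After the program, the postcondition tot - 5 >= 9 must hold; in canonical form it is tot >= 14.
Before m := 3*m + 1: tot >= 14
Before havoc m: tot >= 14
Before tot := x + 1: x >= 13
Answer: WP = x >= 13


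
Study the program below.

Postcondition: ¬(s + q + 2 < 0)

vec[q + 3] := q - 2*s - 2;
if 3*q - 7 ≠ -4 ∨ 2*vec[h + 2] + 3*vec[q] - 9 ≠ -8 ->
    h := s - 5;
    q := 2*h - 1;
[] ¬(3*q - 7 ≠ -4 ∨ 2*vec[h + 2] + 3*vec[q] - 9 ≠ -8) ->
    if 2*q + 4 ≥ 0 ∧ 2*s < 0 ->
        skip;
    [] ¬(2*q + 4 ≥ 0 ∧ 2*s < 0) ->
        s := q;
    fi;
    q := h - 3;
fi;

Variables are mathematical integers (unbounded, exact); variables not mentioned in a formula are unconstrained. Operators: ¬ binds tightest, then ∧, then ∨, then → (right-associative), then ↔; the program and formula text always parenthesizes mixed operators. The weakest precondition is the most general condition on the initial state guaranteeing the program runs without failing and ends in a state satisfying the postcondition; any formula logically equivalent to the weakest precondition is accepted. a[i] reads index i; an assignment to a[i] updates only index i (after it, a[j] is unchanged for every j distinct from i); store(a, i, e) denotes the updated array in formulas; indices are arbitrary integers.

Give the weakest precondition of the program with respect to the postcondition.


Working backward. After the program, the postcondition ¬(s + q + 2 < 0) must hold; in canonical form it is ¬(q + s < -2).
Then branch requires ¬(3*s < 9); else branch requires ((2*q ≥ -4 ∧ 2*s < 0) → (¬(h + s < 1))) ∧ ((¬(2*q ≥ -4 ∧ 2*s < 0)) → (¬(h + q < 1))).
Before the if: ((3*q ≠ 3 ∨ 2*vec[h + 2] + 3*vec[q] ≠ 1) → (¬(3*s < 9))) ∧ ((¬(3*q ≠ 3 ∨ 2*vec[h + 2] + 3*vec[q] ≠ 1)) → (((2*q ≥ -4 ∧ 2*s < 0) → (¬(h + s < 1))) ∧ ((¬(2*q ≥ -4 ∧ 2*s < 0)) → (¬(h + q < 1)))))
Before vec[q + 3] := q - 2*s - 2: ((3*q ≠ 3 ∨ 2*store(vec, q + 3, q - 2*s - 2)[h + 2] + 3*store(vec, q + 3, q - 2*s - 2)[q] ≠ 1) → (¬(3*s < 9))) ∧ ((¬(3*q ≠ 3 ∨ 2*store(vec, q + 3, q - 2*s - 2)[h + 2] + 3*store(vec, q + 3, q - 2*s - 2)[q] ≠ 1)) → (((2*q ≥ -4 ∧ 2*s < 0) → (¬(h + s < 1))) ∧ ((¬(2*q ≥ -4 ∧ 2*s < 0)) → (¬(h + q < 1)))))
Answer: WP = ((3*q ≠ 3 ∨ 2*store(vec, q + 3, q - 2*s - 2)[h + 2] + 3*store(vec, q + 3, q - 2*s - 2)[q] ≠ 1) → (¬(3*s < 9))) ∧ ((¬(3*q ≠ 3 ∨ 2*store(vec, q + 3, q - 2*s - 2)[h + 2] + 3*store(vec, q + 3, q - 2*s - 2)[q] ≠ 1)) → (((2*q ≥ -4 ∧ 2*s < 0) → (¬(h + s < 1))) ∧ ((¬(2*q ≥ -4 ∧ 2*s < 0)) → (¬(h + q < 1)))))


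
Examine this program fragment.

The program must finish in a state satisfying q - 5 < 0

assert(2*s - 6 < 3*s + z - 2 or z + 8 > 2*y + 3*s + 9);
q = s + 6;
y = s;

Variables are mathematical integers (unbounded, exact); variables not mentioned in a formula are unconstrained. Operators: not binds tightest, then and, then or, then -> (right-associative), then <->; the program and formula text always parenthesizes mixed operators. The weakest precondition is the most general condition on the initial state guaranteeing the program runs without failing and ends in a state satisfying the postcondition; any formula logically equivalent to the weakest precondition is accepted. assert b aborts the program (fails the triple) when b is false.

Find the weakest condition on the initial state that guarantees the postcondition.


Working backward. After the program, the postcondition q - 5 < 0 must hold; in canonical form it is q < 5.
Before y := s: q < 5
Before q := s + 6: s < -1
Before assert 2*s - 6 < 3*s + z - 2 or z + 8 > 2*y + 3*s + 9: (s + z > -4 or z > 3*s + 2*y + 1) and s < -1
Answer: WP = (s + z > -4 or z > 3*s + 2*y + 1) and s < -1


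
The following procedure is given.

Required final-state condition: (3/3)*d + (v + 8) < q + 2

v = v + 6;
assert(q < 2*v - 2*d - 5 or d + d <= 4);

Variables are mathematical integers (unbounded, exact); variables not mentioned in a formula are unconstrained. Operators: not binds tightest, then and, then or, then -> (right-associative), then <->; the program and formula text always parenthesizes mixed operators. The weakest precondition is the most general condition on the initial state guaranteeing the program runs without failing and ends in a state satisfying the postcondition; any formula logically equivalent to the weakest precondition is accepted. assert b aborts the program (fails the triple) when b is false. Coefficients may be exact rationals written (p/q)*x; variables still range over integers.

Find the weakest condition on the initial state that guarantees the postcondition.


Working backward. After the program, the postcondition (3/3)*d + (v + 8) < q + 2 must hold; in canonical form it is d + v < q - 6.
Before assert q < 2*v - 2*d - 5 or d + d <= 4: (2*d + q < 2*v - 5 or 2*d <= 4) and d + v < q - 6
Before v := v + 6: (2*d + q < 2*v + 7 or 2*d <= 4) and d + v < q - 12
Answer: WP = (2*d + q < 2*v + 7 or 2*d <= 4) and d + v < q - 12


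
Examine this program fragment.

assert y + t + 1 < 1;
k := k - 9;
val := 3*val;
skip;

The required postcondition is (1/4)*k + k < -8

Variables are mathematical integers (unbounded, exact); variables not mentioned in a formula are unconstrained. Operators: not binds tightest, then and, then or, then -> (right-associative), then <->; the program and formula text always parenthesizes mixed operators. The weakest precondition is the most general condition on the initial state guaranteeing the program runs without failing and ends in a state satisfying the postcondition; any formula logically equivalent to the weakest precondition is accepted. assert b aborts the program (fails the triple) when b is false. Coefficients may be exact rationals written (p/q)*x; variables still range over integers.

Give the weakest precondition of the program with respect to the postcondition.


Working backward. After the program, the postcondition (1/4)*k + k < -8 must hold; in canonical form it is (5/4)*k < -8.
Before skip: (5/4)*k < -8
Before val := 3*val: (5/4)*k < -8
Before k := k - 9: (5/4)*k < 13/4
Before assert y + t + 1 < 1: t + y < 0 and (5/4)*k < 13/4
Answer: WP = t + y < 0 and (5/4)*k < 13/4


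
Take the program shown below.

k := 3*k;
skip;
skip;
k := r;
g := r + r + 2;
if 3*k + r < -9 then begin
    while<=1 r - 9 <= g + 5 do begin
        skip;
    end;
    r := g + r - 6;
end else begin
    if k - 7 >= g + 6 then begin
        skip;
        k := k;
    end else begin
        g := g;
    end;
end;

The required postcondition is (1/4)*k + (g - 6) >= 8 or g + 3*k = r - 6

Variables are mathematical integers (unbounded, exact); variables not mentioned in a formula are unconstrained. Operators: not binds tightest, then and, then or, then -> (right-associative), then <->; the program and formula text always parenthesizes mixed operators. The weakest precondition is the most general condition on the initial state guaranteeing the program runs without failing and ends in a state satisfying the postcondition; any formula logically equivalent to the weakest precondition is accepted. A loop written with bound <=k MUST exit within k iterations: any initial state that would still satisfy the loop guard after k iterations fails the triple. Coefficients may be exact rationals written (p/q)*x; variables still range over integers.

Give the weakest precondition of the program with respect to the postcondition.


Working backward. After the program, the postcondition (1/4)*k + (g - 6) >= 8 or g + 3*k = r - 6 must hold; in canonical form it is g + (1/4)*k >= 14 or g + 3*k = r - 6.
Then branch requires (r <= g + 14 -> ((not (r <= g + 14)) and (g + (1/4)*k >= 14 or 3*k = r - 12))) and ((not (r <= g + 14)) -> (g + (1/4)*k >= 14 or 3*k = r - 12)); else branch requires (k >= g + 13 -> (g + (1/4)*k >= 14 or g + 3*k = r - 6)) and ((not (k >= g + 13)) -> (g + (1/4)*k >= 14 or g + 3*k = r - 6)).
Before the if: (3*k + r < -9 -> ((r <= g + 14 -> ((not (r <= g + 14)) and (g + (1/4)*k >= 14 or 3*k = r - 12))) and ((not (r <= g + 14)) -> (g + (1/4)*k >= 14 or 3*k = r - 12)))) and ((not (3*k + r < -9)) -> ((k >= g + 13 -> (g + (1/4)*k >= 14 or g + 3*k = r - 6)) and ((not (k >= g + 13)) -> (g + (1/4)*k >= 14 or g + 3*k = r - 6))))
Before g := r + r + 2: (3*k + r < -9 -> ((r >= -16 -> ((not (r >= -16)) and ((1/4)*k + 2*r >= 12 or 3*k = r - 12))) and ((not (r >= -16)) -> ((1/4)*k + 2*r >= 12 or 3*k = r - 12)))) and ((not (3*k + r < -9)) -> ((k >= 2*r + 15 -> ((1/4)*k + 2*r >= 12 or 3*k + r = -8)) and ((not (k >= 2*r + 15)) -> ((1/4)*k + 2*r >= 12 or 3*k + r = -8))))
Before k := r: (4*r < -9 -> ((r >= -16 -> ((not (r >= -16)) and ((9/4)*r >= 12 or 2*r = -12))) and ((not (r >= -16)) -> ((9/4)*r >= 12 or 2*r = -12)))) and ((not (4*r < -9)) -> ((r <= -15 -> ((9/4)*r >= 12 or 4*r = -8)) and ((not (r <= -15)) -> ((9/4)*r >= 12 or 4*r = -8))))
Before skip: (4*r < -9 -> ((r >= -16 -> ((not (r >= -16)) and ((9/4)*r >= 12 or 2*r = -12))) and ((not (r >= -16)) -> ((9/4)*r >= 12 or 2*r = -12)))) and ((not (4*r < -9)) -> ((r <= -15 -> ((9/4)*r >= 12 or 4*r = -8)) and ((not (r <= -15)) -> ((9/4)*r >= 12 or 4*r = -8))))
Before skip: (4*r < -9 -> ((r >= -16 -> ((not (r >= -16)) and ((9/4)*r >= 12 or 2*r = -12))) and ((not (r >= -16)) -> ((9/4)*r >= 12 or 2*r = -12)))) and ((not (4*r < -9)) -> ((r <= -15 -> ((9/4)*r >= 12 or 4*r = -8)) and ((not (r <= -15)) -> ((9/4)*r >= 12 or 4*r = -8))))
Before k := 3*k: (4*r < -9 -> ((r >= -16 -> ((not (r >= -16)) and ((9/4)*r >= 12 or 2*r = -12))) and ((not (r >= -16)) -> ((9/4)*r >= 12 or 2*r = -12)))) and ((not (4*r < -9)) -> ((r <= -15 -> ((9/4)*r >= 12 or 4*r = -8)) and ((not (r <= -15)) -> ((9/4)*r >= 12 or 4*r = -8))))
Answer: WP = (4*r < -9 -> ((r >= -16 -> ((not (r >= -16)) and ((9/4)*r >= 12 or 2*r = -12))) and ((not (r >= -16)) -> ((9/4)*r >= 12 or 2*r = -12)))) and ((not (4*r < -9)) -> ((r <= -15 -> ((9/4)*r >= 12 or 4*r = -8)) and ((not (r <= -15)) -> ((9/4)*r >= 12 or 4*r = -8))))


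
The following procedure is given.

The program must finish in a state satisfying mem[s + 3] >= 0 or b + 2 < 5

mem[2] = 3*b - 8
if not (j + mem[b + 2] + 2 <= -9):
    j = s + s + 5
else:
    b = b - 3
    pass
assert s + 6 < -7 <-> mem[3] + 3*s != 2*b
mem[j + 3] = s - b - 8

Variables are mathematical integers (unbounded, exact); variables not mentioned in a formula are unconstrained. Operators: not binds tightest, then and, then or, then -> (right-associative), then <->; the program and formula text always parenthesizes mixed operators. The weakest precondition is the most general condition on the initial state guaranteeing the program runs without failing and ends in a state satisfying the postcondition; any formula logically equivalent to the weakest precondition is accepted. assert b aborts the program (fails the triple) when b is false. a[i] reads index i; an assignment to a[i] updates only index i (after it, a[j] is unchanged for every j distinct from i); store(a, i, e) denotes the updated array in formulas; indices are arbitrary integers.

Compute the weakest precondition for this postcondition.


Working backward. After the program, the postcondition mem[s + 3] >= 0 or b + 2 < 5 must hold; in canonical form it is mem[s + 3] >= 0 or b < 3.
Before mem[j + 3] := s - b - 8: store(mem, j + 3, -b + s - 8)[s + 3] >= 0 or b < 3
Before assert s + 6 < -7 <-> mem[3] + 3*s != 2*b: (s < -13 <-> mem[3] + 3*s != 2*b) and (store(mem, j + 3, -b + s - 8)[s + 3] >= 0 or b < 3)
Then branch requires (s < -13 <-> mem[3] + 3*s != 2*b) and (store(mem, 2*s + 8, -b + s - 8)[s + 3] >= 0 or b < 3); else branch requires (s < -13 <-> mem[3] + 3*s != 2*b - 6) and (store(mem, j + 3, -b + s - 5)[s + 3] >= 0 or b < 6).
Before the if: ((not (mem[b + 2] + j <= -11)) -> ((s < -13 <-> mem[3] + 3*s != 2*b) and (store(mem, 2*s + 8, -b + s - 8)[s + 3] >= 0 or b < 3))) and (mem[b + 2] + j <= -11 -> ((s < -13 <-> mem[3] + 3*s != 2*b - 6) and (store(mem, j + 3, -b + s - 5)[s + 3] >= 0 or b < 6)))
Before mem[2] := 3*b - 8: ((not (store(mem, 2, 3*b - 8)[b + 2] + j <= -11)) -> ((s < -13 <-> mem[3] + 3*s != 2*b) and (store(store(mem, 2, 3*b - 8), 2*s + 8, -b + s - 8)[s + 3] >= 0 or b < 3))) and (store(mem, 2, 3*b - 8)[b + 2] + j <= -11 -> ((s < -13 <-> mem[3] + 3*s != 2*b - 6) and (store(store(mem, 2, 3*b - 8), j + 3, -b + s - 5)[s + 3] >= 0 or b < 6)))
Answer: WP = ((not (store(mem, 2, 3*b - 8)[b + 2] + j <= -11)) -> ((s < -13 <-> mem[3] + 3*s != 2*b) and (store(store(mem, 2, 3*b - 8), 2*s + 8, -b + s - 8)[s + 3] >= 0 or b < 3))) and (store(mem, 2, 3*b - 8)[b + 2] + j <= -11 -> ((s < -13 <-> mem[3] + 3*s != 2*b - 6) and (store(store(mem, 2, 3*b - 8), j + 3, -b + s - 5)[s + 3] >= 0 or b < 6)))


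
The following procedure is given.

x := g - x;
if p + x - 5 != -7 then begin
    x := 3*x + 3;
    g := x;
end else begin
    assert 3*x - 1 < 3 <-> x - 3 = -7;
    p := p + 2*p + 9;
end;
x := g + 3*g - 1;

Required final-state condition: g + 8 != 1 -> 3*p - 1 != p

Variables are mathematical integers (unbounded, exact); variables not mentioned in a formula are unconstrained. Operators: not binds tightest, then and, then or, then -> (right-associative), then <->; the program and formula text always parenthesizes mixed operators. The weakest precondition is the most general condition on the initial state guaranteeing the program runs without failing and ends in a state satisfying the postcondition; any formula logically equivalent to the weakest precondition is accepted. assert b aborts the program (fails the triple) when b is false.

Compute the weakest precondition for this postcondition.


Working backward. After the program, the postcondition g + 8 != 1 -> 3*p - 1 != p must hold; in canonical form it is g != -7 -> 2*p != 1.
Before x := g + 3*g - 1: g != -7 -> 2*p != 1
Then branch requires 3*x != -10 -> 2*p != 1; else branch requires (3*x < 4 <-> x = -4) and (g != -7 -> 6*p != -17).
Before the if: (p + x != -2 -> (3*x != -10 -> 2*p != 1)) and ((not (p + x != -2)) -> ((3*x < 4 <-> x = -4) and (g != -7 -> 6*p != -17)))
Before x := g - x: (g + p != x - 2 -> (3*g != 3*x - 10 -> 2*p != 1)) and ((not (g + p != x - 2)) -> ((3*g < 3*x + 4 <-> g = x - 4) and (g != -7 -> 6*p != -17)))
Answer: WP = (g + p != x - 2 -> (3*g != 3*x - 10 -> 2*p != 1)) and ((not (g + p != x - 2)) -> ((3*g < 3*x + 4 <-> g = x - 4) and (g != -7 -> 6*p != -17)))


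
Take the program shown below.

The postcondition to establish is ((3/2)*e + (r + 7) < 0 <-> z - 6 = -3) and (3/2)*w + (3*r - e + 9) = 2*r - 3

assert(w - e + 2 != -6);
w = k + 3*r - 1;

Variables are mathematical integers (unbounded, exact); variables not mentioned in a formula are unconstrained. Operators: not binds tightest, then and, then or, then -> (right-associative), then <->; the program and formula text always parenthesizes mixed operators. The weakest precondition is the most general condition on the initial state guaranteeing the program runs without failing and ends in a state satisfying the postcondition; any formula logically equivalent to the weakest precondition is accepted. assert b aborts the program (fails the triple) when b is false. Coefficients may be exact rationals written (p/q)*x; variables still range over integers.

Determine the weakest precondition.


Working backward. After the program, the postcondition ((3/2)*e + (r + 7) < 0 <-> z - 6 = -3) and (3/2)*w + (3*r - e + 9) = 2*r - 3 must hold; in canonical form it is ((3/2)*e + r < -7 <-> z = 3) and r + (3/2)*w = e - 12.
Before w := k + 3*r - 1: ((3/2)*e + r < -7 <-> z = 3) and (3/2)*k + (11/2)*r = e - 21/2
Before assert w - e + 2 != -6: w != e - 8 and ((3/2)*e + r < -7 <-> z = 3) and (3/2)*k + (11/2)*r = e - 21/2
Answer: WP = w != e - 8 and ((3/2)*e + r < -7 <-> z = 3) and (3/2)*k + (11/2)*r = e - 21/2


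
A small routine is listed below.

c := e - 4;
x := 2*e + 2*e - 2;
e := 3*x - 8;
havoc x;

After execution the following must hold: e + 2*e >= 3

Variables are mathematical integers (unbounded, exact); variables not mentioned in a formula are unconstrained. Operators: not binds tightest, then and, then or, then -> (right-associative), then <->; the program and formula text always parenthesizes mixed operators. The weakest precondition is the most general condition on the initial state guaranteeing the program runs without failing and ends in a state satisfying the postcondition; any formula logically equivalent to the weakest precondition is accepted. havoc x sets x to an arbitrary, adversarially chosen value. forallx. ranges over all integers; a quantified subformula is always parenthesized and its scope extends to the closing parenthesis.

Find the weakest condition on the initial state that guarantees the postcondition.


Working backward. After the program, the postcondition e + 2*e >= 3 must hold; in canonical form it is 3*e >= 3.
Before havoc x: 3*e >= 3
Before e := 3*x - 8: 9*x >= 27
Before x := 2*e + 2*e - 2: 36*e >= 45
Before c := e - 4: 36*e >= 45
Answer: WP = 36*e >= 45


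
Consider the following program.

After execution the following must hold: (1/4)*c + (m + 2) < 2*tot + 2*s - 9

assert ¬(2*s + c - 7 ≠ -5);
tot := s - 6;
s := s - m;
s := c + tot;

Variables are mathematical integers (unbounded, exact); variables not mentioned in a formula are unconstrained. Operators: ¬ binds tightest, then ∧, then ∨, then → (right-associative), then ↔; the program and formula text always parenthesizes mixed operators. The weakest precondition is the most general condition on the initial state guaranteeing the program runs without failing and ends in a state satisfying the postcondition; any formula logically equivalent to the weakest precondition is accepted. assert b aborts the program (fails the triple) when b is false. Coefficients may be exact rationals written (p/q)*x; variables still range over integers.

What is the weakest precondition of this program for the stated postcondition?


Working backward. After the program, the postcondition (1/4)*c + (m + 2) < 2*tot + 2*s - 9 must hold; in canonical form it is (1/4)*c + m < 2*s + 2*tot - 11.
Before s := c + tot: m < (7/4)*c + 4*tot - 11
Before s := s - m: m < (7/4)*c + 4*tot - 11
Before tot := s - 6: m < (7/4)*c + 4*s - 35
Before assert ¬(2*s + c - 7 ≠ -5): (¬(c + 2*s ≠ 2)) ∧ m < (7/4)*c + 4*s - 35
Answer: WP = (¬(c + 2*s ≠ 2)) ∧ m < (7/4)*c + 4*s - 35


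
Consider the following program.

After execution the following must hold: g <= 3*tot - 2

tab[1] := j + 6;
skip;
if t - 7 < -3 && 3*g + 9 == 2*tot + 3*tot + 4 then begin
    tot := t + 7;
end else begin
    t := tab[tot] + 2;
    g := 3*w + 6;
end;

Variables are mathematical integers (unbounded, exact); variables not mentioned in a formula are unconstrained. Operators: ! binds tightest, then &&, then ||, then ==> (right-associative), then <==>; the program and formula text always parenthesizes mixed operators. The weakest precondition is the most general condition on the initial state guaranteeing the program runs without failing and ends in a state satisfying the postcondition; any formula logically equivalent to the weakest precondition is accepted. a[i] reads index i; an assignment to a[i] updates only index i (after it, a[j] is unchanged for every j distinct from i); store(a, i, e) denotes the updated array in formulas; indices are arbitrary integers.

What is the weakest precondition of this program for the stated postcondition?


Working backward. After the program, g <= 3*tot - 2 must hold.
Then branch requires g <= 3*t + 19; else branch requires 3*w <= 3*tot - 8.
Before the if: ((t < 4 && 3*g == 5*tot - 5) ==> g <= 3*t + 19) && ((!(t < 4 && 3*g == 5*tot - 5)) ==> 3*w <= 3*tot - 8)
Before skip: ((t < 4 && 3*g == 5*tot - 5) ==> g <= 3*t + 19) && ((!(t < 4 && 3*g == 5*tot - 5)) ==> 3*w <= 3*tot - 8)
Before tab[1] := j + 6: ((t < 4 && 3*g == 5*tot - 5) ==> g <= 3*t + 19) && ((!(t < 4 && 3*g == 5*tot - 5)) ==> 3*w <= 3*tot - 8)
Answer: WP = ((t < 4 && 3*g == 5*tot - 5) ==> g <= 3*t + 19) && ((!(t < 4 && 3*g == 5*tot - 5)) ==> 3*w <= 3*tot - 8)


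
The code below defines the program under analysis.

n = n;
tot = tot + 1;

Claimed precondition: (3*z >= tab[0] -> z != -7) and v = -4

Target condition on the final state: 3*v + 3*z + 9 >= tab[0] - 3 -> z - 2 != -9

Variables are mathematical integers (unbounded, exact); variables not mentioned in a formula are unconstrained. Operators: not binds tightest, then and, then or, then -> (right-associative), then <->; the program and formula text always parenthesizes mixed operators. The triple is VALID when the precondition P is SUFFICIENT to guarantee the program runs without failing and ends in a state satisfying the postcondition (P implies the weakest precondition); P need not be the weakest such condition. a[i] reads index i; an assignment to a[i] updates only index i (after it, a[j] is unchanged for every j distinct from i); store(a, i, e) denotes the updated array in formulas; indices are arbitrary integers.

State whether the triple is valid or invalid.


Working backward. After the program, the postcondition 3*v + 3*z + 9 >= tab[0] - 3 -> z - 2 != -9 must hold; in canonical form it is 3*v + 3*z >= tab[0] - 12 -> z != -7.
Before tot := tot + 1: 3*v + 3*z >= tab[0] - 12 -> z != -7
Before n := n: 3*v + 3*z >= tab[0] - 12 -> z != -7
The weakest precondition is 3*v + 3*z >= tab[0] - 12 -> z != -7.
Check whether (3*z >= tab[0] -> z != -7) and v = -4 implies it.
Every state satisfying the precondition satisfies the weakest precondition: the implication holds.
Answer: valid


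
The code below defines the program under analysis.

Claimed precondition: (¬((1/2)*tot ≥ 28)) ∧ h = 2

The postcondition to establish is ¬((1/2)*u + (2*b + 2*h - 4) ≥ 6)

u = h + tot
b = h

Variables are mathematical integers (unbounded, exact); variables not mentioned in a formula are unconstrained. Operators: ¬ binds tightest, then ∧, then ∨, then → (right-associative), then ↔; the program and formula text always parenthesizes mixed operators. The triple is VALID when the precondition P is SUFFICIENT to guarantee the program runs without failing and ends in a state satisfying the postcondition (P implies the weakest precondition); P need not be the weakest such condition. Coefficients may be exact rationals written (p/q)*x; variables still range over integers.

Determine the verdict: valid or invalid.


Working backward. After the program, the postcondition ¬((1/2)*u + (2*b + 2*h - 4) ≥ 6) must hold; in canonical form it is ¬(2*b + 2*h + (1/2)*u ≥ 10).
Before b := h: ¬(4*h + (1/2)*u ≥ 10)
Before u := h + tot: ¬((9/2)*h + (1/2)*tot ≥ 10)
The weakest precondition is ¬((9/2)*h + (1/2)*tot ≥ 10).
Check whether (¬((1/2)*tot ≥ 28)) ∧ h = 2 implies it.
Countermodel: at the initial state h = 2, tot = 2, the precondition holds but the weakest precondition fails.
Answer: invalid


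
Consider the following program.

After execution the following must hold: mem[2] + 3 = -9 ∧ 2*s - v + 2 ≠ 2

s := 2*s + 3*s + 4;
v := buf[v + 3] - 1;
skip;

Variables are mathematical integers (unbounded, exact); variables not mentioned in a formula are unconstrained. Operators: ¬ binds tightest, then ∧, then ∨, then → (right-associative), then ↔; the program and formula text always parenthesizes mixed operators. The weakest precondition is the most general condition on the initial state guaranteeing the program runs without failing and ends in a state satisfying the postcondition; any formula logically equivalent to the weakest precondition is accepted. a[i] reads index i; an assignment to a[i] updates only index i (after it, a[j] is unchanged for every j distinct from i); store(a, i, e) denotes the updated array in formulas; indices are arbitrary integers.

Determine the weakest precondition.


Working backward. After the program, the postcondition mem[2] + 3 = -9 ∧ 2*s - v + 2 ≠ 2 must hold; in canonical form it is mem[2] = -12 ∧ 2*s ≠ v.
Before skip: mem[2] = -12 ∧ 2*s ≠ v
Before v := buf[v + 3] - 1: mem[2] = -12 ∧ 2*s ≠ buf[v + 3] - 1
Before s := 2*s + 3*s + 4: mem[2] = -12 ∧ 10*s ≠ buf[v + 3] - 9
Answer: WP = mem[2] = -12 ∧ 10*s ≠ buf[v + 3] - 9


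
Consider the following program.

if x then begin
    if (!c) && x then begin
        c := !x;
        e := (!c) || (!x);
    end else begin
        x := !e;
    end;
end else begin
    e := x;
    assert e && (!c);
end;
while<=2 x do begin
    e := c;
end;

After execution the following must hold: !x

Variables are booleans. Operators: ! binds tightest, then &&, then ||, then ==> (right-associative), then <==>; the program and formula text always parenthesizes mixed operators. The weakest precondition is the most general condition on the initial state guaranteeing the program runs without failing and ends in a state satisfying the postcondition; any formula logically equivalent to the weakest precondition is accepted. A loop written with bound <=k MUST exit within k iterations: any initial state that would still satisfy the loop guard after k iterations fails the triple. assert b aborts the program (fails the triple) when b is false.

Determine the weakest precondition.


Working backward. After the program, !x must hold.
Before the loop (bound <=2), unroll the exhaustion recursion (WP_0 = exit-now case; WP_j = one more guarded iteration, up to j = 2):
  WP_0: !x
  WP_1: x ==> (!x)
  WP_2: x ==> (x ==> (!x))
So before the loop: x ==> (x ==> (!x))
Then branch requires (((!c) && x) ==> (x ==> (x ==> (!x)))) && ((!((!c) && x)) ==> ((!e) ==> ((!e) ==> e))); else branch requires x && (!c) && (x ==> (x ==> (!x))).
Before the if: (x ==> ((((!c) && x) ==> (x ==> (x ==> (!x)))) && ((!((!c) && x)) ==> ((!e) ==> ((!e) ==> e))))) && ((!x) ==> (x && (!c) && (x ==> (x ==> (!x)))))
Answer: WP = (x ==> ((((!c) && x) ==> (x ==> (x ==> (!x)))) && ((!((!c) && x)) ==> ((!e) ==> ((!e) ==> e))))) && ((!x) ==> (x && (!c) && (x ==> (x ==> (!x)))))


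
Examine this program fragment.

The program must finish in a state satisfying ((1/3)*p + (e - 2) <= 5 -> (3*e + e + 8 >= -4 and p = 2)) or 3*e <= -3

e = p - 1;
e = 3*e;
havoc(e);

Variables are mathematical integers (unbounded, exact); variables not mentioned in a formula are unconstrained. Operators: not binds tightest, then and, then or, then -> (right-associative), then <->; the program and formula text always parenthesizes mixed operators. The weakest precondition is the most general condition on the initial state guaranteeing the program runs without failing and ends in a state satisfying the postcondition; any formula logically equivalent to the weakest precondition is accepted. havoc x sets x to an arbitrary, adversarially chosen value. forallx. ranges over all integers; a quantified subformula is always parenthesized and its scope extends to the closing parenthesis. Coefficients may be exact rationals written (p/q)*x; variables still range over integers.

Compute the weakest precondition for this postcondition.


Working backward. After the program, the postcondition ((1/3)*p + (e - 2) <= 5 -> (3*e + e + 8 >= -4 and p = 2)) or 3*e <= -3 must hold; in canonical form it is (e + (1/3)*p <= 7 -> (4*e >= -12 and p = 2)) or 3*e <= -3.
Before havoc e: forall e_1. ((e_1 + (1/3)*p <= 7 -> (4*e_1 >= -12 and p = 2)) or 3*e_1 <= -3)
Before e := 3*e: forall e_1. ((e_1 + (1/3)*p <= 7 -> (4*e_1 >= -12 and p = 2)) or 3*e_1 <= -3)
Before e := p - 1: forall e_1. ((e_1 + (1/3)*p <= 7 -> (4*e_1 >= -12 and p = 2)) or 3*e_1 <= -3)
Answer: WP = forall e_1. ((e_1 + (1/3)*p <= 7 -> (4*e_1 >= -12 and p = 2)) or 3*e_1 <= -3)


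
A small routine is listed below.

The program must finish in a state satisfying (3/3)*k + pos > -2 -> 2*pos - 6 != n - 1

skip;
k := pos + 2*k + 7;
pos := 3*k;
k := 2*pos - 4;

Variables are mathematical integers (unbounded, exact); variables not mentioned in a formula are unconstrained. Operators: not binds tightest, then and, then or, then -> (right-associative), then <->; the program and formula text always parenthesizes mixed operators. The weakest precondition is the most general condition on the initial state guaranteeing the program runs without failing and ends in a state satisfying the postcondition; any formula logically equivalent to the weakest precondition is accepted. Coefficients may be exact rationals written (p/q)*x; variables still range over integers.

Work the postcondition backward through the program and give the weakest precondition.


Working backward. After the program, the postcondition (3/3)*k + pos > -2 -> 2*pos - 6 != n - 1 must hold; in canonical form it is k + pos > -2 -> 2*pos != n + 5.
Before k := 2*pos - 4: 3*pos > 2 -> 2*pos != n + 5
Before pos := 3*k: 9*k > 2 -> 6*k != n + 5
Before k := pos + 2*k + 7: 18*k + 9*pos > -61 -> 12*k + 6*pos != n - 37
Before skip: 18*k + 9*pos > -61 -> 12*k + 6*pos != n - 37
Answer: WP = 18*k + 9*pos > -61 -> 12*k + 6*pos != n - 37
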